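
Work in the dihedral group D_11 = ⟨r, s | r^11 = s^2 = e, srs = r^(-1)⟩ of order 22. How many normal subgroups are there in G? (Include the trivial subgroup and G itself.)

G has 14 subgroups. Checking conjugation-invariance by order — order 1: 1/1 normal; order 2: 0/11 normal; order 11: 1/1 normal; order 22: 1/1 normal.
Total normal subgroups: 3.

3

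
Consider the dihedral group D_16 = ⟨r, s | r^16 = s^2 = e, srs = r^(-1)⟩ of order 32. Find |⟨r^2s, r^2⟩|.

16

|⟨r^2s⟩| = 2 and |⟨r^2⟩| = 8, so |H| is a multiple of lcm(2, 8) = 8 and divides |G| = 32.
Closing under the operation: H = {e, r^2, r^4, r^6, r^8, r^10, r^12, r^14, s, r^2s, r^4s, r^6s, r^8s, r^10s, r^12s, r^14s}, so |H| = 16.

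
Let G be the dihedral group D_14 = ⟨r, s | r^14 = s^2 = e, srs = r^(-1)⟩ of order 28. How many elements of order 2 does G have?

Enumerating element orders in G gives 15 elements of order 2.

15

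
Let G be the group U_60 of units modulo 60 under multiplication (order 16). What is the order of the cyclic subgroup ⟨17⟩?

Compute successive powers of 17 mod 60: 17, 49, 53, 1; 17^4 ≡ 1 (mod 60).
So |⟨17⟩| = 4.

4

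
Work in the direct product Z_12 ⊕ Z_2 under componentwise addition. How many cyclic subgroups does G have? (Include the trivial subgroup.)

12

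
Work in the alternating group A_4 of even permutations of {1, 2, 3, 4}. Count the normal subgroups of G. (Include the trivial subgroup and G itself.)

G has 10 subgroups. Checking conjugation-invariance by order — order 1: 1/1 normal; order 2: 0/3 normal; order 3: 0/4 normal; order 4: 1/1 normal; order 12: 1/1 normal.
Total normal subgroups: 3.

3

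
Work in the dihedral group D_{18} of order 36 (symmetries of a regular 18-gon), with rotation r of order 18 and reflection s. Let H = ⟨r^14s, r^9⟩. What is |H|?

|⟨r^14s⟩| = 2 and |⟨r^9⟩| = 2, so |H| is a multiple of lcm(2, 2) = 2 and divides |G| = 36.
Closing under the operation: H = {e, r^9, r^5s, r^14s}, so |H| = 4.

4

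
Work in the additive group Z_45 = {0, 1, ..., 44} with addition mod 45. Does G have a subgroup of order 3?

Yes

3 | 45. A subgroup of order 3 is {0, 15, 30}.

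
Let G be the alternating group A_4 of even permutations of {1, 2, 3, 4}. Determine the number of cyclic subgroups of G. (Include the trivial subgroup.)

8

A cyclic subgroup of order d is generated by each of its φ(d) elements of order d, so the cyclic subgroups of order d number (#elements of order d)/φ(d).
Cyclic subgroups by order — order 1: 1; order 2: 3; order 3: 4.
Total: 8.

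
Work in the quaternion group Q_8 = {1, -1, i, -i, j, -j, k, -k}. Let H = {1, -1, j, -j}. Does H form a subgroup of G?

Yes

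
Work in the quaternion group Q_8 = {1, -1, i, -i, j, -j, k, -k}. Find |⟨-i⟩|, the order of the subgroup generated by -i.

4

Computing powers of -i: the smallest k with (-i)^k = e is k = 4.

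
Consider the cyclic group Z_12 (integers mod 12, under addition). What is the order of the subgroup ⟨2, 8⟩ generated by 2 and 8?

|⟨2⟩| = 6 and |⟨8⟩| = 3, so |H| is a multiple of lcm(6, 3) = 6 and divides |G| = 12.
Closing under the operation: H = {0, 2, 4, 6, 8, 10}, so |H| = 6.

6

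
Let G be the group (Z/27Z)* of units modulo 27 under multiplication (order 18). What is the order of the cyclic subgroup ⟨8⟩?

6

Compute successive powers of 8 mod 27: 8, 10, 26, 19, 17, 1; 8^6 ≡ 1 (mod 27).
So |⟨8⟩| = 6.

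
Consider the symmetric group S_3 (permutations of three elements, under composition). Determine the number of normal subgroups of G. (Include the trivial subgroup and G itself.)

G has 6 subgroups. Checking conjugation-invariance by order — order 1: 1/1 normal; order 2: 0/3 normal; order 3: 1/1 normal; order 6: 1/1 normal.
Total normal subgroups: 3.

3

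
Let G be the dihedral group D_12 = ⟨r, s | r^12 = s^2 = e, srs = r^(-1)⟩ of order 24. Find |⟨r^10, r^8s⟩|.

|⟨r^10⟩| = 6 and |⟨r^8s⟩| = 2, so |H| is a multiple of lcm(6, 2) = 6 and divides |G| = 24.
Closing under the operation: H = {e, r^2, r^4, r^6, r^8, r^10, s, r^2s, r^4s, r^6s, r^8s, r^10s}, so |H| = 12.

12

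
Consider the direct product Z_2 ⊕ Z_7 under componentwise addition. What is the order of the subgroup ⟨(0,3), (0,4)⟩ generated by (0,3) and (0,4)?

|⟨(0,3)⟩| = 7 and |⟨(0,4)⟩| = 7, so |H| is a multiple of lcm(7, 7) = 7 and divides |G| = 14.
Closing under the operation: H = {(0,0), (0,1), (0,2), (0,3), (0,4), (0,5), (0,6)}, so |H| = 7.

7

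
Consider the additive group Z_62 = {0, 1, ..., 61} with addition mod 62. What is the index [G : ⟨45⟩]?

1

|⟨45⟩| = 62 and |G| = 62.
By Lagrange, [G : H] = |G|/|H| = 62/62 = 1.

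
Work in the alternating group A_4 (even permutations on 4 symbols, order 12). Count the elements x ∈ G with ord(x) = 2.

The elements of order 2 are: (1 2)(3 4), (1 3)(2 4), (1 4)(2 3).
That's 3.

3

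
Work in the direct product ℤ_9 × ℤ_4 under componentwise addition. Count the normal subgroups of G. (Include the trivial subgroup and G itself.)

G is abelian, so every subgroup is normal.
G has 9 subgroups in total, hence 9 normal subgroups.

9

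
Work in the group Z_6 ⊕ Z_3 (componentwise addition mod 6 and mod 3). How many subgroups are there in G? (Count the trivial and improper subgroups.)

12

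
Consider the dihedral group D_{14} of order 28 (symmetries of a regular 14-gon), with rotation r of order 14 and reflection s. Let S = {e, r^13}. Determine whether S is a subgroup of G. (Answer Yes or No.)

No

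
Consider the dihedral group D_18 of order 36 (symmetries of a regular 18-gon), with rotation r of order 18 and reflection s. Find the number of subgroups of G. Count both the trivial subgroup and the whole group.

45

|G| = 36, so by Lagrange every subgroup order divides 36. Divisors: 1, 2, 3, 4, 6, 9, 12, 18, 36.
Subgroups by order — order 1: 1; order 2: 19; order 3: 1; order 4: 9; order 6: 7; order 9: 1; order 12: 3; order 18: 3; order 36: 1.
Total: 1 + 19 + 1 + 9 + 7 + 1 + 3 + 3 + 1 = 45.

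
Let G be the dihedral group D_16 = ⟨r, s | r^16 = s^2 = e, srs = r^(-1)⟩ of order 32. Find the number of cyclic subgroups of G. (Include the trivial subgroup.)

21

Group the elements of G by the cyclic subgroup they generate; each cyclic subgroup of order d accounts for φ(d) elements.
Cyclic subgroups by order — order 1: 1; order 2: 17; order 4: 1; order 8: 1; order 16: 1.
Total: 21.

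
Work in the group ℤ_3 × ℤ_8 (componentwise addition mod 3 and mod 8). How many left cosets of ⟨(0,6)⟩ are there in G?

|⟨(0,6)⟩| = 4 and |G| = 24.
By Lagrange, [G : H] = |G|/|H| = 24/4 = 6.

6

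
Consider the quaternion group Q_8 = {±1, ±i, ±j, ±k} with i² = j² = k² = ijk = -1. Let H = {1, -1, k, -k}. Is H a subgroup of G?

Yes

|H| = 4 divides |G| = 8, consistent with Lagrange.
H contains the identity, every element's inverse is in H, and H is closed under ·: it is a subgroup.
In fact H = ⟨-k⟩.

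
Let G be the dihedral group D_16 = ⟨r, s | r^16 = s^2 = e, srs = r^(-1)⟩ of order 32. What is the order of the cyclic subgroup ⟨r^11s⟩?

2

Computing powers of r^11s: the smallest k with (r^11s)^k = e is k = 2.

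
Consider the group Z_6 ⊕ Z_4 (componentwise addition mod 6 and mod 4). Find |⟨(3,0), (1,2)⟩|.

|⟨(3,0)⟩| = 2 and |⟨(1,2)⟩| = 6, so |H| is a multiple of lcm(2, 6) = 6 and divides |G| = 24.
Closing under the operation: H = {(0,0), (0,2), (1,0), (1,2), (2,0), (2,2), (3,0), (3,2), (4,0), (4,2), (5,0), (5,2)}, so |H| = 12.

12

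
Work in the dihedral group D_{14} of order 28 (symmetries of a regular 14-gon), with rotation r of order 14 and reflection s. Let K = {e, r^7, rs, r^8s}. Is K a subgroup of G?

|K| = 4 divides |G| = 28, consistent with Lagrange.
K contains the identity, every element's inverse is in K, and K is closed under ·: it is a subgroup.

Yes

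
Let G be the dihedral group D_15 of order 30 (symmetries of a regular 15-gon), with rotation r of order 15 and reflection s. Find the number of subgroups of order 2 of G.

15

|G| = 30 and 2 | 30, so subgroups of order 2 are possible by Lagrange.
The subgroups of order 2 are: {e, r^10s}; {e, r^11s}; {e, r^12s}; {e, r^13s}; … (15 in all).
So G has 15 subgroups of order 2.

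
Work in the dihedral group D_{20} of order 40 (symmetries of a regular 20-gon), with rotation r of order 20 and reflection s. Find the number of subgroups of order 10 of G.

|G| = 40 and 10 | 40, so subgroups of order 10 are possible by Lagrange.
The subgroups of order 10 are: {e, r^2, r^4, r^6, r^8, r^10, r^12, r^14, r^16, r^18}; {e, r^4, r^8, r^12, r^16, r^2s, r^6s, r^10s, r^14s, r^18s}; {e, r^4, r^8, r^12, r^16, r^3s, r^7s, r^11s, r^15s, r^19s}; {e, r^4, r^8, r^12, r^16, s, r^4s, r^8s, r^12s, r^16s}; … (5 in all).
So G has 5 subgroups of order 10.

5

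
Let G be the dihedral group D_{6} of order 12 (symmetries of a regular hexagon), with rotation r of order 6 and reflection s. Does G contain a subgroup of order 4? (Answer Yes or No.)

4 | 12. A subgroup of order 4 is {e, r^3, r^2s, r^5s}.

Yes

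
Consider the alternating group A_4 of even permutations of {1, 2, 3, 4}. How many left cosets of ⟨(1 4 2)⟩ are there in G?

|⟨(1 4 2)⟩| = 3 and |G| = 12.
By Lagrange, [G : H] = |G|/|H| = 12/3 = 4.

4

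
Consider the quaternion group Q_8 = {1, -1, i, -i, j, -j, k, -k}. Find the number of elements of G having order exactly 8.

No element of G has order 8 (even though 8 | 8).

0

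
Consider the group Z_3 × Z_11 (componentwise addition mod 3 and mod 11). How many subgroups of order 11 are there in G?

1

|G| = 33 and 11 | 33, so subgroups of order 11 are possible by Lagrange.
The subgroups of order 11 are: {(0,0), (0,1), (0,2), (0,3), (0,4), (0,5), (0,6), (0,7), (0,8), (0,9), (0,10)}.
So G has 1 subgroup of order 11.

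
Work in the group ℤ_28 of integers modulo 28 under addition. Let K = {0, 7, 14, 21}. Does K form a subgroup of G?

|K| = 4 divides |G| = 28, consistent with Lagrange.
K contains the identity, every element's inverse is in K, and K is closed under +: it is a subgroup.
In fact K = ⟨21⟩.

Yes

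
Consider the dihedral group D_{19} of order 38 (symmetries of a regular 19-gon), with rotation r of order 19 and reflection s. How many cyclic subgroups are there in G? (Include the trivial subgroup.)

21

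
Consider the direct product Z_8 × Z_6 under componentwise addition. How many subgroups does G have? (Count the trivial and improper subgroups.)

|G| = 48, so by Lagrange every subgroup order divides 48. Divisors: 1, 2, 3, 4, 6, 8, 12, 16, 24, 48.
Subgroups by order — order 1: 1; order 2: 3; order 3: 1; order 4: 3; order 6: 3; order 8: 3; order 12: 3; order 16: 1; order 24: 3; order 48: 1.
Total: 1 + 3 + 1 + 3 + 3 + 3 + 3 + 1 + 3 + 1 = 22.

22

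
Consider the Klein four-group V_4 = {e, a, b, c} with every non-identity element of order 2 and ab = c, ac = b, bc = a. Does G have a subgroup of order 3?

No

3 does not divide |G| = 4, so by Lagrange no subgroup of order 3 exists.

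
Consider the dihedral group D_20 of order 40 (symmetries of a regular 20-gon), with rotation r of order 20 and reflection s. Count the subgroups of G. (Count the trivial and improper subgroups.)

48

|G| = 40, so by Lagrange every subgroup order divides 40. Divisors: 1, 2, 4, 5, 8, 10, 20, 40.
Subgroups by order — order 1: 1; order 2: 21; order 4: 11; order 5: 1; order 8: 5; order 10: 5; order 20: 3; order 40: 1.
Total: 1 + 21 + 11 + 1 + 5 + 5 + 3 + 1 = 48.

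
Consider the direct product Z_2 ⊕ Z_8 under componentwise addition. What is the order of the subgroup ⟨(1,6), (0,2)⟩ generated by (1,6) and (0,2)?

8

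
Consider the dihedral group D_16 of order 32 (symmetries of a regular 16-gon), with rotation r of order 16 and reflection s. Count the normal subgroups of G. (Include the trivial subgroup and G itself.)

G has 36 subgroups. Checking conjugation-invariance by order — order 1: 1/1 normal; order 2: 1/17 normal; order 4: 1/9 normal; order 8: 1/5 normal; order 16: 3/3 normal; order 32: 1/1 normal.
Total normal subgroups: 8.

8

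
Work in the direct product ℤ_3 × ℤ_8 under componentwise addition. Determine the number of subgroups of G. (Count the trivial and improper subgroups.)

|G| = 24, so by Lagrange every subgroup order divides 24. Divisors: 1, 2, 3, 4, 6, 8, 12, 24.
Subgroups by order — order 1: 1; order 2: 1; order 3: 1; order 4: 1; order 6: 1; order 8: 1; order 12: 1; order 24: 1.
Total: 1 + 1 + 1 + 1 + 1 + 1 + 1 + 1 = 8.

8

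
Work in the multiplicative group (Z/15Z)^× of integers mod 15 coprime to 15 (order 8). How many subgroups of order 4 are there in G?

3

|G| = 8 and 4 | 8, so subgroups of order 4 are possible by Lagrange.
The subgroups of order 4 are: {1, 4, 11, 14}; {1, 4, 7, 13}; {1, 2, 4, 8}.
So G has 3 subgroups of order 4.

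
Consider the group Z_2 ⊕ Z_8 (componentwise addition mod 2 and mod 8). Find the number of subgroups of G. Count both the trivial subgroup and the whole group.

11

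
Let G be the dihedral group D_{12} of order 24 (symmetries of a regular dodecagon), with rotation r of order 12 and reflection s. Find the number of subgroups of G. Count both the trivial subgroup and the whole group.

34

|G| = 24, so by Lagrange every subgroup order divides 24. Divisors: 1, 2, 3, 4, 6, 8, 12, 24.
Subgroups by order — order 1: 1; order 2: 13; order 3: 1; order 4: 7; order 6: 5; order 8: 3; order 12: 3; order 24: 1.
Total: 1 + 13 + 1 + 7 + 5 + 3 + 3 + 1 = 34.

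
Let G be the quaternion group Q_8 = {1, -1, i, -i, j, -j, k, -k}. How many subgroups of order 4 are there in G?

3

|G| = 8 and 4 | 8, so subgroups of order 4 are possible by Lagrange.
The subgroups of order 4 are: {1, -1, i, -i}; {1, -1, j, -j}; {1, -1, k, -k}.
So G has 3 subgroups of order 4.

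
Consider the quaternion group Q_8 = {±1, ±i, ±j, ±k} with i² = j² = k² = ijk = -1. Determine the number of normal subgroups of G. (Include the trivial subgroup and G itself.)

6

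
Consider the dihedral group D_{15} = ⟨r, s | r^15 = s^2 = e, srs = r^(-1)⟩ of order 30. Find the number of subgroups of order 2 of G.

15

|G| = 30 and 2 | 30, so subgroups of order 2 are possible by Lagrange.
The subgroups of order 2 are: {e, r^10s}; {e, r^11s}; {e, r^12s}; {e, r^13s}; … (15 in all).
So G has 15 subgroups of order 2.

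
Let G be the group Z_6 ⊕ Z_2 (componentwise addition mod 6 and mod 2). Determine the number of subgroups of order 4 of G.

|G| = 12 and 4 | 12, so subgroups of order 4 are possible by Lagrange.
The subgroups of order 4 are: {(0,0), (0,1), (3,0), (3,1)}.
So G has 1 subgroup of order 4.

1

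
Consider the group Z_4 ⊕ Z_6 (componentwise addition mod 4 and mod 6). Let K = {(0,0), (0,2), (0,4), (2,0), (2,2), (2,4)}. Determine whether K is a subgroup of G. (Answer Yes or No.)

Yes

|K| = 6 divides |G| = 24, consistent with Lagrange.
K contains the identity, every element's inverse is in K, and K is closed under +: it is a subgroup.
In fact K = ⟨(2,4)⟩.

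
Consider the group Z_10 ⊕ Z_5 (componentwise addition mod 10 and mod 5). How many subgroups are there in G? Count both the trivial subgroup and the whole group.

16

|G| = 50, so by Lagrange every subgroup order divides 50. Divisors: 1, 2, 5, 10, 25, 50.
Subgroups by order — order 1: 1; order 2: 1; order 5: 6; order 10: 6; order 25: 1; order 50: 1.
Total: 1 + 1 + 6 + 6 + 1 + 1 = 16.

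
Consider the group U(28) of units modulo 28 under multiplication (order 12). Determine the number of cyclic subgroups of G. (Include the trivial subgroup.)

8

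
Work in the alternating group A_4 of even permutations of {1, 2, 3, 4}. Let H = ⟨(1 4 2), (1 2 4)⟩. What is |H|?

3

|⟨(1 4 2)⟩| = 3 and |⟨(1 2 4)⟩| = 3, so |H| is a multiple of lcm(3, 3) = 3 and divides |G| = 12.
Closing under the operation: H = {e, (1 2 4), (1 4 2)}, so |H| = 3.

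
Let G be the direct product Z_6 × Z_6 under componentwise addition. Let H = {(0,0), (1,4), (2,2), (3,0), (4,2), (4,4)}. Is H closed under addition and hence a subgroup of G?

No

(4,2) ∈ H but its inverse (2,4) ∉ H, so H is not a subgroup.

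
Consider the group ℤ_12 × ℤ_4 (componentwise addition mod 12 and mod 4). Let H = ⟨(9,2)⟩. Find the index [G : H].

12

|⟨(9,2)⟩| = 4 and |G| = 48.
By Lagrange, [G : H] = |G|/|H| = 48/4 = 12.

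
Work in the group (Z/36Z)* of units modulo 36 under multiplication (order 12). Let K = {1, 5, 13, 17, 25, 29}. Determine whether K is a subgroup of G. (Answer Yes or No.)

Yes

|K| = 6 divides |G| = 12, consistent with Lagrange.
K contains the identity, every element's inverse is in K, and K is closed under ·: it is a subgroup.
In fact K = ⟨29⟩.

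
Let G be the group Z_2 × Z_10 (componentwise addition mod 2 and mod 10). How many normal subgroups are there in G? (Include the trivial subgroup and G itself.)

10

G is abelian, so every subgroup is normal.
G has 10 subgroups in total, hence 10 normal subgroups.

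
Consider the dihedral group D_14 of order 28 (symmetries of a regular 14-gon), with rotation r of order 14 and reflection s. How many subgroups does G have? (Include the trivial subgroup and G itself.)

28

|G| = 28, so by Lagrange every subgroup order divides 28. Divisors: 1, 2, 4, 7, 14, 28.
Subgroups by order — order 1: 1; order 2: 15; order 4: 7; order 7: 1; order 14: 3; order 28: 1.
Total: 1 + 15 + 7 + 1 + 3 + 1 = 28.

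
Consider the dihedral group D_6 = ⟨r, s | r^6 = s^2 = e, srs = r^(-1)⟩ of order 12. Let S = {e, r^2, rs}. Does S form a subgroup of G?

No

r^2 ∈ S but its inverse r^4 ∉ S, so S is not a subgroup.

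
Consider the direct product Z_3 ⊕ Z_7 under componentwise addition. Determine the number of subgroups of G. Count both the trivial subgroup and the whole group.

4

|G| = 21, so by Lagrange every subgroup order divides 21. Divisors: 1, 3, 7, 21.
Subgroups by order — order 1: 1; order 3: 1; order 7: 1; order 21: 1.
Total: 1 + 1 + 1 + 1 = 4.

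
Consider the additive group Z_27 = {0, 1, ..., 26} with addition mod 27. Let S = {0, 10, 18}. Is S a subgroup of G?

No

18 ∈ S but its inverse 9 ∉ S, so S is not a subgroup.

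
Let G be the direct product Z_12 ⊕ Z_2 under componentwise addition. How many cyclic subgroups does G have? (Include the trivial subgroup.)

A cyclic subgroup of order d is generated by each of its φ(d) elements of order d, so the cyclic subgroups of order d number (#elements of order d)/φ(d).
Cyclic subgroups by order — order 1: 1; order 2: 3; order 3: 1; order 4: 2; order 6: 3; order 12: 2.
Total: 12.

12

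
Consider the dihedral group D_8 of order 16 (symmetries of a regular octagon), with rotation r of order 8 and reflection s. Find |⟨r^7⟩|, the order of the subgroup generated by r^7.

8

Computing powers of r^7: the smallest k with (r^7)^k = e is k = 8.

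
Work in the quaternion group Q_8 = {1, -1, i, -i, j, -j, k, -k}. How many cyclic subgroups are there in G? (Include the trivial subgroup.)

Group the elements of G by the cyclic subgroup they generate; each cyclic subgroup of order d accounts for φ(d) elements.
Cyclic subgroups by order — order 1: 1; order 2: 1; order 4: 3.
Total: 5.

5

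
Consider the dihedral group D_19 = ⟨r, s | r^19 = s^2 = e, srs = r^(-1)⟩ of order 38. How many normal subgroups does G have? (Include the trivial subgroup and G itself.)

G has 22 subgroups. Checking conjugation-invariance by order — order 1: 1/1 normal; order 2: 0/19 normal; order 19: 1/1 normal; order 38: 1/1 normal.
Total normal subgroups: 3.

3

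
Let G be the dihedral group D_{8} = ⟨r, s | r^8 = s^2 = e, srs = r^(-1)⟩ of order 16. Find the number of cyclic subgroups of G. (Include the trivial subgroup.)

Each element a generates a cyclic subgroup ⟨a⟩; distinct elements may generate the same one (a cyclic group of order d has φ(d) generators).
Cyclic subgroups by order — order 1: 1; order 2: 9; order 4: 1; order 8: 1.
Total: 12.

12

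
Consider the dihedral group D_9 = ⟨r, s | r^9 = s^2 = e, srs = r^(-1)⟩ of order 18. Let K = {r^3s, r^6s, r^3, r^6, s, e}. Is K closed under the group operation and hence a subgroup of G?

|K| = 6 divides |G| = 18, consistent with Lagrange.
K contains the identity, every element's inverse is in K, and K is closed under ·: it is a subgroup.

Yes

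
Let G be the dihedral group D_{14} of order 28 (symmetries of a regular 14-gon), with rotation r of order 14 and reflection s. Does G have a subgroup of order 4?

4 | 28. A subgroup of order 4 is {e, r^7, r^3s, r^10s}.

Yes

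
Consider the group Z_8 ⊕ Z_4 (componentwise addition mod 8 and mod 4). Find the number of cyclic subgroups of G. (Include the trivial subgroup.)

14

Group the elements of G by the cyclic subgroup they generate; each cyclic subgroup of order d accounts for φ(d) elements.
Cyclic subgroups by order — order 1: 1; order 2: 3; order 4: 6; order 8: 4.
Total: 14.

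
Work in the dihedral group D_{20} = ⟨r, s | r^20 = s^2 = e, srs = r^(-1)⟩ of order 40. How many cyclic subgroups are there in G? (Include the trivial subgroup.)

A cyclic subgroup of order d is generated by each of its φ(d) elements of order d, so the cyclic subgroups of order d number (#elements of order d)/φ(d).
Cyclic subgroups by order — order 1: 1; order 2: 21; order 4: 1; order 5: 1; order 10: 1; order 20: 1.
Total: 26.

26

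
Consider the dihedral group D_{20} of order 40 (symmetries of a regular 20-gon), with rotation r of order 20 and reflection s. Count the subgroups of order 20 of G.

3

|G| = 40 and 20 | 40, so subgroups of order 20 are possible by Lagrange.
The subgroups of order 20 are: {e, r, r^2, r^3, r^4, r^5, r^6, r^7, r^8, r^9, r^10, r^11, r^12, r^13, r^14, r^15, r^16, r^17, r^18, r^19}; {e, r^2, r^4, r^6, r^8, r^10, r^12, r^14, r^16, r^18, s, r^2s, r^4s, r^6s, r^8s, r^10s, r^12s, r^14s, r^16s, r^18s}; {e, r^2, r^4, r^6, r^8, r^10, r^12, r^14, r^16, r^18, rs, r^3s, r^5s, r^7s, r^9s, r^11s, r^13s, r^15s, r^17s, r^19s}.
So G has 3 subgroups of order 20.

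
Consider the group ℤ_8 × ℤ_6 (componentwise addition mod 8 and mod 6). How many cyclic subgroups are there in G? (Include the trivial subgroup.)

Each element a generates a cyclic subgroup ⟨a⟩; distinct elements may generate the same one (a cyclic group of order d has φ(d) generators).
Cyclic subgroups by order — order 1: 1; order 2: 3; order 3: 1; order 4: 2; order 6: 3; order 8: 2; order 12: 2; order 24: 2.
Total: 16.

16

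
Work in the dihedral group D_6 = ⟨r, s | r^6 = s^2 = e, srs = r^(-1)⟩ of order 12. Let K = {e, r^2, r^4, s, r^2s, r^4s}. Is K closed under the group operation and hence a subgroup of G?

Yes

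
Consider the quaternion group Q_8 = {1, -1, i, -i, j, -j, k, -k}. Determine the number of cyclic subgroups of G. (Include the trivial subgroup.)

5

Group the elements of G by the cyclic subgroup they generate; each cyclic subgroup of order d accounts for φ(d) elements.
Cyclic subgroups by order — order 1: 1; order 2: 1; order 4: 3.
Total: 5.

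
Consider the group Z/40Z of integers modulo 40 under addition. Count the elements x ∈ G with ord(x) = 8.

4

In a cyclic group of order 40, the number of elements of order d (for d | 40) is φ(d).
φ(8) = 4.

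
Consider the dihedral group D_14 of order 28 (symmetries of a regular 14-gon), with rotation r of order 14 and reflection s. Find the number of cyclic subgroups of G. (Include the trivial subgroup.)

18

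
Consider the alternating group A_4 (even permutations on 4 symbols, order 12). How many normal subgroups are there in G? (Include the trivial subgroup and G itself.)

3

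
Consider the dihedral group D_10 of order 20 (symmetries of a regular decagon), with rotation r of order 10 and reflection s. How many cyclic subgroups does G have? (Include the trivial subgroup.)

14

A cyclic subgroup of order d is generated by each of its φ(d) elements of order d, so the cyclic subgroups of order d number (#elements of order d)/φ(d).
Cyclic subgroups by order — order 1: 1; order 2: 11; order 5: 1; order 10: 1.
Total: 14.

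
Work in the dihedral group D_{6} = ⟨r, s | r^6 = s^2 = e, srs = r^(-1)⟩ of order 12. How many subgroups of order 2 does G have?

7

|G| = 12 and 2 | 12, so subgroups of order 2 are possible by Lagrange.
The subgroups of order 2 are: {e, r^2s}; {e, r^3}; {e, r^3s}; {e, r^4s}; … (7 in all).
So G has 7 subgroups of order 2.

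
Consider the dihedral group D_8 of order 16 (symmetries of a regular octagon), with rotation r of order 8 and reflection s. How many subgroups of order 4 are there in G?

5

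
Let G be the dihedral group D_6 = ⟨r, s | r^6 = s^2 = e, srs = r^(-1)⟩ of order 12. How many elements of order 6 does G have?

2

The elements of order 6 are: r, r^5.
That's 2.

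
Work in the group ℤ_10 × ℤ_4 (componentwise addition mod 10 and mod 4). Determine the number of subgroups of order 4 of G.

3

|G| = 40 and 4 | 40, so subgroups of order 4 are possible by Lagrange.
The subgroups of order 4 are: {(0,0), (0,1), (0,2), (0,3)}; {(0,0), (0,2), (5,0), (5,2)}; {(0,0), (0,2), (5,1), (5,3)}.
So G has 3 subgroups of order 4.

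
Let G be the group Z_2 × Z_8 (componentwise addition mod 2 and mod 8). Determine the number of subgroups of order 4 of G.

|G| = 16 and 4 | 16, so subgroups of order 4 are possible by Lagrange.
The subgroups of order 4 are: {(0,0), (0,2), (0,4), (0,6)}; {(0,0), (0,4), (1,0), (1,4)}; {(0,0), (0,4), (1,2), (1,6)}.
So G has 3 subgroups of order 4.

3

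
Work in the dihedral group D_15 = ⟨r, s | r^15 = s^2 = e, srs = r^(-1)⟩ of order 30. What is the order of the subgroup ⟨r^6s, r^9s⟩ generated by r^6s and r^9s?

10

|⟨r^6s⟩| = 2 and |⟨r^9s⟩| = 2, so |H| is a multiple of lcm(2, 2) = 2 and divides |G| = 30.
Closing under the operation: H = {e, r^3, r^6, r^9, r^12, s, r^3s, r^6s, r^9s, r^12s}, so |H| = 10.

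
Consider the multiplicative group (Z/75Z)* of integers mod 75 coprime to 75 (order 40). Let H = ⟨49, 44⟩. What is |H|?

20

|⟨49⟩| = 2 and |⟨44⟩| = 10, so |H| is a multiple of lcm(2, 10) = 10 and divides |G| = 40.
Closing under the operation: H = {1, 4, 11, 14, 16, 19, 26, 29, 31, 34, 41, 44, 46, 49, 56, 59, 61, 64, 71, 74}, so |H| = 20.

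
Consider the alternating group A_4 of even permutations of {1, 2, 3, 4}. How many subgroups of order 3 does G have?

|G| = 12 and 3 | 12, so subgroups of order 3 are possible by Lagrange.
The subgroups of order 3 are: {e, (1 2 3), (1 3 2)}; {e, (1 2 4), (1 4 2)}; {e, (1 3 4), (1 4 3)}; {e, (2 3 4), (2 4 3)}.
So G has 4 subgroups of order 3.

4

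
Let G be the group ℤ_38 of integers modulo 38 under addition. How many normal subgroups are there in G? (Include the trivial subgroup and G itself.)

G is abelian, so every subgroup is normal.
G has 4 subgroups in total, hence 4 normal subgroups.

4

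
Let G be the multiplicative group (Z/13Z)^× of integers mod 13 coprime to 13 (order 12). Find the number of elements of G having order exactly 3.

2

The elements of order 3 are: 3, 9.
That's 2.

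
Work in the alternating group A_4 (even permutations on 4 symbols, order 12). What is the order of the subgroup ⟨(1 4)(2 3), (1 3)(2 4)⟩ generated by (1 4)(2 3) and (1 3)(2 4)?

|⟨(1 4)(2 3)⟩| = 2 and |⟨(1 3)(2 4)⟩| = 2, so |H| is a multiple of lcm(2, 2) = 2 and divides |G| = 12.
Closing under the operation: H = {e, (1 2)(3 4), (1 3)(2 4), (1 4)(2 3)}, so |H| = 4.

4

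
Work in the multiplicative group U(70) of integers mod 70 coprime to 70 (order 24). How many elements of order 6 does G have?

6

The elements of order 6 are: 9, 19, 31, 39, 59, 61.
That's 6.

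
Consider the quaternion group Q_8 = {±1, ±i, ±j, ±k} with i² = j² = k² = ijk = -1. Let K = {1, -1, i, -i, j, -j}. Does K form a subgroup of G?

No

|K| = 6 does not divide |G| = 8, so by Lagrange K is not a subgroup.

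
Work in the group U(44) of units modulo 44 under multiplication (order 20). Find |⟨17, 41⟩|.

10

|⟨17⟩| = 10 and |⟨41⟩| = 10, so |H| is a multiple of lcm(10, 10) = 10 and divides |G| = 20.
Closing under the operation: H = {1, 5, 9, 13, 17, 21, 25, 29, 37, 41}, so |H| = 10.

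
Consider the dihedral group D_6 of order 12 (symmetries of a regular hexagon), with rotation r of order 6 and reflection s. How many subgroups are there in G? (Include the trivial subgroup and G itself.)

|G| = 12, so by Lagrange every subgroup order divides 12. Divisors: 1, 2, 3, 4, 6, 12.
Subgroups by order — order 1: 1; order 2: 7; order 3: 1; order 4: 3; order 6: 3; order 12: 1.
Total: 1 + 7 + 1 + 3 + 3 + 1 = 16.

16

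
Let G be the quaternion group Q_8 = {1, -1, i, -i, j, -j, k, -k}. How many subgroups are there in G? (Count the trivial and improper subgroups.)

|G| = 8, so by Lagrange every subgroup order divides 8. Divisors: 1, 2, 4, 8.
Subgroups by order — order 1: 1; order 2: 1; order 4: 3; order 8: 1.
Total: 1 + 1 + 3 + 1 = 6.

6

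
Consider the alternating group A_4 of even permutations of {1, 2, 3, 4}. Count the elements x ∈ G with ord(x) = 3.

The elements of order 3 are: (2 3 4), (2 4 3), (1 2 3), (1 2 4), (1 3 2), (1 3 4), (1 4 2), (1 4 3).
That's 8.

8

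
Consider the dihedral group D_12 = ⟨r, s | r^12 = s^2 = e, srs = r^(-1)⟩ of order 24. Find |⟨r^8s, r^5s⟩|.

|⟨r^8s⟩| = 2 and |⟨r^5s⟩| = 2, so |H| is a multiple of lcm(2, 2) = 2 and divides |G| = 24.
Closing under the operation: H = {e, r^3, r^6, r^9, r^2s, r^5s, r^8s, r^11s}, so |H| = 8.

8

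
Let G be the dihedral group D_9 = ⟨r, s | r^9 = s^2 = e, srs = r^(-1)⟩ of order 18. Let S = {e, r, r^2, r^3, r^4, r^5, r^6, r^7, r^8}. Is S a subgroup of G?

Yes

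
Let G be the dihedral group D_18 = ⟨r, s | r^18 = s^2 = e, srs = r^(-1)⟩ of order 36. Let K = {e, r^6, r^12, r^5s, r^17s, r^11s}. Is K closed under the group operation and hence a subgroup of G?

Yes

|K| = 6 divides |G| = 36, consistent with Lagrange.
K contains the identity, every element's inverse is in K, and K is closed under ·: it is a subgroup.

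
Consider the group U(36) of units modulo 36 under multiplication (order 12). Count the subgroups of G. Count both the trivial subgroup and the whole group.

10

|G| = 12, so by Lagrange every subgroup order divides 12. Divisors: 1, 2, 3, 4, 6, 12.
Subgroups by order — order 1: 1; order 2: 3; order 3: 1; order 4: 1; order 6: 3; order 12: 1.
Total: 1 + 3 + 1 + 1 + 3 + 1 = 10.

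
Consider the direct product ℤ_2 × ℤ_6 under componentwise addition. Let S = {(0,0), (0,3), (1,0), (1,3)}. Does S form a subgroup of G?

|S| = 4 divides |G| = 12, consistent with Lagrange.
S contains the identity, every element's inverse is in S, and S is closed under +: it is a subgroup.

Yes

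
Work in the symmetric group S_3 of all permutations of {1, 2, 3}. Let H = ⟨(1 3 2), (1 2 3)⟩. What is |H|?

|⟨(1 3 2)⟩| = 3 and |⟨(1 2 3)⟩| = 3, so |H| is a multiple of lcm(3, 3) = 3 and divides |G| = 6.
Closing under the operation: H = {e, (1 2 3), (1 3 2)}, so |H| = 3.

3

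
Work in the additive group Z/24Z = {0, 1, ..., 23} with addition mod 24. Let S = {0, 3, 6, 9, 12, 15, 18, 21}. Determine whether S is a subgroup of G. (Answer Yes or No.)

Yes

|S| = 8 divides |G| = 24, consistent with Lagrange.
S contains the identity, every element's inverse is in S, and S is closed under +: it is a subgroup.
In fact S = ⟨3⟩.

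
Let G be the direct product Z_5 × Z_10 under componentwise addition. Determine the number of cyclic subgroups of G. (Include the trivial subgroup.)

14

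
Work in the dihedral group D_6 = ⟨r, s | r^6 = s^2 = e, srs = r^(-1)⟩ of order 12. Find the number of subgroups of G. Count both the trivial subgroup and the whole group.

|G| = 12, so by Lagrange every subgroup order divides 12. Divisors: 1, 2, 3, 4, 6, 12.
Subgroups by order — order 1: 1; order 2: 7; order 3: 1; order 4: 3; order 6: 3; order 12: 1.
Total: 1 + 7 + 1 + 3 + 3 + 1 = 16.

16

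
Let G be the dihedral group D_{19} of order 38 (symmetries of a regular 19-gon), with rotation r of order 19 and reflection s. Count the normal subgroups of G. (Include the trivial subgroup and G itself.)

3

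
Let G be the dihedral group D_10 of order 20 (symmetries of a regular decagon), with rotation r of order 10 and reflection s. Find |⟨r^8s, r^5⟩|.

4

|⟨r^8s⟩| = 2 and |⟨r^5⟩| = 2, so |H| is a multiple of lcm(2, 2) = 2 and divides |G| = 20.
Closing under the operation: H = {e, r^5, r^3s, r^8s}, so |H| = 4.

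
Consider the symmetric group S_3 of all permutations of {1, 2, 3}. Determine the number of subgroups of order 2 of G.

|G| = 6 and 2 | 6, so subgroups of order 2 are possible by Lagrange.
The subgroups of order 2 are: {e, (1 2)}; {e, (1 3)}; {e, (2 3)}.
So G has 3 subgroups of order 2.

3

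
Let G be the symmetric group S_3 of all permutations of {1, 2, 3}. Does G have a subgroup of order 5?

5 does not divide |G| = 6, so by Lagrange no subgroup of order 5 exists.

No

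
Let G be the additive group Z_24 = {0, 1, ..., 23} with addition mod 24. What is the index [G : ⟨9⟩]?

3

|⟨9⟩| = 8 and |G| = 24.
By Lagrange, [G : H] = |G|/|H| = 24/8 = 3.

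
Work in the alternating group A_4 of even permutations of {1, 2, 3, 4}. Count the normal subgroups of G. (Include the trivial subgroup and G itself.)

G has 10 subgroups. Checking conjugation-invariance by order — order 1: 1/1 normal; order 2: 0/3 normal; order 3: 0/4 normal; order 4: 1/1 normal; order 12: 1/1 normal.
Total normal subgroups: 3.

3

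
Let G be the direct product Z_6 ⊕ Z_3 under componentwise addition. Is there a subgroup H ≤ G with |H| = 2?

2 | 18. A subgroup of order 2 is {(0,0), (3,0)}.

Yes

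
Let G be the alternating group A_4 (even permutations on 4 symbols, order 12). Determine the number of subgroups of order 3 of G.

|G| = 12 and 3 | 12, so subgroups of order 3 are possible by Lagrange.
The subgroups of order 3 are: {e, (1 2 3), (1 3 2)}; {e, (1 2 4), (1 4 2)}; {e, (1 3 4), (1 4 3)}; {e, (2 3 4), (2 4 3)}.
So G has 4 subgroups of order 3.

4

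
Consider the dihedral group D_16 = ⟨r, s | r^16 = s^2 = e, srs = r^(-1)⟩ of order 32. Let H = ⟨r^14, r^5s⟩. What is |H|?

|⟨r^14⟩| = 8 and |⟨r^5s⟩| = 2, so |H| is a multiple of lcm(8, 2) = 8 and divides |G| = 32.
Closing under the operation: H = {e, r^2, r^4, r^6, r^8, r^10, r^12, r^14, rs, r^3s, r^5s, r^7s, r^9s, r^11s, r^13s, r^15s}, so |H| = 16.

16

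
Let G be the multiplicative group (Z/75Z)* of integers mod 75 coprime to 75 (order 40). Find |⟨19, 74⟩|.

20

|⟨19⟩| = 10 and |⟨74⟩| = 2, so |H| is a multiple of lcm(10, 2) = 10 and divides |G| = 40.
Closing under the operation: H = {1, 4, 11, 14, 16, 19, 26, 29, 31, 34, 41, 44, 46, 49, 56, 59, 61, 64, 71, 74}, so |H| = 20.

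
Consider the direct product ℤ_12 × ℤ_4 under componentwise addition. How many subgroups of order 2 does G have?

3

|G| = 48 and 2 | 48, so subgroups of order 2 are possible by Lagrange.
The subgroups of order 2 are: {(0,0), (0,2)}; {(0,0), (6,0)}; {(0,0), (6,2)}.
So G has 3 subgroups of order 2.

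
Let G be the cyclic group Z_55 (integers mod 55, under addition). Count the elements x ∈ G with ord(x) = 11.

10

In a cyclic group of order 55, the number of elements of order d (for d | 55) is φ(d).
φ(11) = 10.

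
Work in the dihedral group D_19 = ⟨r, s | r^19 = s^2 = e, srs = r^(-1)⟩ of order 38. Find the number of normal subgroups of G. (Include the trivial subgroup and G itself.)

3

G has 22 subgroups. Checking conjugation-invariance by order — order 1: 1/1 normal; order 2: 0/19 normal; order 19: 1/1 normal; order 38: 1/1 normal.
Total normal subgroups: 3.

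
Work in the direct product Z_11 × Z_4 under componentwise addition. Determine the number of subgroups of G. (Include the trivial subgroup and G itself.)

6

|G| = 44, so by Lagrange every subgroup order divides 44. Divisors: 1, 2, 4, 11, 22, 44.
Subgroups by order — order 1: 1; order 2: 1; order 4: 1; order 11: 1; order 22: 1; order 44: 1.
Total: 1 + 1 + 1 + 1 + 1 + 1 = 6.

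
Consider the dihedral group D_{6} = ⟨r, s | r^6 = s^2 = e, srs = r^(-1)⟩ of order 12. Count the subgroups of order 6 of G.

3

|G| = 12 and 6 | 12, so subgroups of order 6 are possible by Lagrange.
The subgroups of order 6 are: {e, r, r^2, r^3, r^4, r^5}; {e, r^2, r^4, s, r^2s, r^4s}; {e, r^2, r^4, rs, r^3s, r^5s}.
So G has 3 subgroups of order 6.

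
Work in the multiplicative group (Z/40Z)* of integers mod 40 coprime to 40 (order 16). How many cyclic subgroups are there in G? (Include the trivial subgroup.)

12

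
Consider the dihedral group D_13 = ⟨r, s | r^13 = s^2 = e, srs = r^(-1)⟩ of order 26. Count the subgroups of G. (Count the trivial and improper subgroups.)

16

|G| = 26, so by Lagrange every subgroup order divides 26. Divisors: 1, 2, 13, 26.
Subgroups by order — order 1: 1; order 2: 13; order 13: 1; order 26: 1.
Total: 1 + 13 + 1 + 1 = 16.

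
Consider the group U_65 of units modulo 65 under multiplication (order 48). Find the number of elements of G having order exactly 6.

6

The elements of order 6 are: 4, 9, 29, 36, 49, 56.
That's 6.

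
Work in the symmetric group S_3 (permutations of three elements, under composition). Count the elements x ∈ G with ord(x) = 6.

0

No element of G has order 6 (even though 6 | 6).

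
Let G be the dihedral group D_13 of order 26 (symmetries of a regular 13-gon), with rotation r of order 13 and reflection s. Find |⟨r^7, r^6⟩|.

13

|⟨r^7⟩| = 13 and |⟨r^6⟩| = 13, so |H| is a multiple of lcm(13, 13) = 13 and divides |G| = 26.
Closing under the operation: H = {e, r, r^2, r^3, r^4, r^5, r^6, r^7, r^8, r^9, r^10, r^11, r^12}, so |H| = 13.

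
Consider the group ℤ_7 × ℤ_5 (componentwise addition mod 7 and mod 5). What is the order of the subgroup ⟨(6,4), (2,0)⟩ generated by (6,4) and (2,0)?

|⟨(6,4)⟩| = 35 and |⟨(2,0)⟩| = 7, so |H| is a multiple of lcm(35, 7) = 35 and divides |G| = 35.
Closing {(6,4), (2,0)} under the group operation gives all of G, so |H| = 35.

35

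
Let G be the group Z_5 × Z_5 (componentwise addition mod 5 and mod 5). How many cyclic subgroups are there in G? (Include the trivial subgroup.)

7

A cyclic subgroup of order d is generated by each of its φ(d) elements of order d, so the cyclic subgroups of order d number (#elements of order d)/φ(d).
Cyclic subgroups by order — order 1: 1; order 5: 6.
Total: 7.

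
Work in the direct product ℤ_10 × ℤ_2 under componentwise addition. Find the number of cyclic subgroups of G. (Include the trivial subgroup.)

A cyclic subgroup of order d is generated by each of its φ(d) elements of order d, so the cyclic subgroups of order d number (#elements of order d)/φ(d).
Cyclic subgroups by order — order 1: 1; order 2: 3; order 5: 1; order 10: 3.
Total: 8.

8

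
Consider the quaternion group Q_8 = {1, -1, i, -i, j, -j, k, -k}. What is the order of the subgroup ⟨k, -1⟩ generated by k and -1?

4

|⟨k⟩| = 4 and |⟨-1⟩| = 2, so |H| is a multiple of lcm(4, 2) = 4 and divides |G| = 8.
Closing under the operation: H = {1, -1, k, -k}, so |H| = 4.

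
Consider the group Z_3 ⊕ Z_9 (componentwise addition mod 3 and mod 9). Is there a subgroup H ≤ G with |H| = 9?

9 | 27. A subgroup of order 9 is {(0,0), (0,1), (0,2), (0,3), (0,4), (0,5), (0,6), (0,7), (0,8)}.

Yes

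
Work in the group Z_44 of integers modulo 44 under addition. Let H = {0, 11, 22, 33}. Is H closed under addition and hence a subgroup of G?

|H| = 4 divides |G| = 44, consistent with Lagrange.
H contains the identity, every element's inverse is in H, and H is closed under +: it is a subgroup.
In fact H = ⟨33⟩.

Yes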